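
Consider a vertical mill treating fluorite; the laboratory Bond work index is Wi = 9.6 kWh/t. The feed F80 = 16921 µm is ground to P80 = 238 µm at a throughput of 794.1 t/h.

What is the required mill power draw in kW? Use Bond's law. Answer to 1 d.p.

P = 4355.4 kW

Bond:  W = 10 Wi (1/√P − 1/√F)
W = 10·9.6·(1/√238 − 1/√16921) = 10·9.6·(0.057133) = 5.4848 kWh/t
Mill draw = 5.4848 × 794.1 = 4355.4 kW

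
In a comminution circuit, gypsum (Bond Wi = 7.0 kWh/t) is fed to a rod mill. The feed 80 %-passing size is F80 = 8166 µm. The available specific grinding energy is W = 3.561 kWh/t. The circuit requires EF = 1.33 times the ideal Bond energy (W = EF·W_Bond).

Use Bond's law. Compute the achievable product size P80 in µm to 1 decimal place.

P80 = 411.2 µm

W = 10 Wi (P80^-0.5 − F80^-0.5)
W_Bond = W / EF = 3.561 / 1.33 = 2.6774 kWh/t
1/√P80 = 1/√F80 + W_Bond/(10·Wi)
  = 2.6774/(10·7.0) + 1/√8166 = 0.038249 + 0.011066 = 0.049315
P80 = (1/0.049315)² = 20.2777² = 411.18 µm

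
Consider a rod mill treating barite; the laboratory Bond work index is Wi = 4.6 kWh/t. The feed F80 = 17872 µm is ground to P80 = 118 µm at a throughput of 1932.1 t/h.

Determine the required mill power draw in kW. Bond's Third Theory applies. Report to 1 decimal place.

W = 10 Wi (P80^-0.5 − F80^-0.5)
W = 10·4.6·(1/√118 − 1/√17872) = 10·4.6·(0.084577) = 3.8906 kWh/t
Power = W × throughput = 3.8906 kWh/t × 1932.1 t/h = 7516.9 kW

P = 7516.9 kW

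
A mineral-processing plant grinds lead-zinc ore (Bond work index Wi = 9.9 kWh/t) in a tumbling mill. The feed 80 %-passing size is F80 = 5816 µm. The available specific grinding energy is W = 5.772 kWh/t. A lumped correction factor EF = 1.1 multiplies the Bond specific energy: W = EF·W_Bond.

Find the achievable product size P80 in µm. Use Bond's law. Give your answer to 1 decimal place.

W = 10 Wi / √P80 − 10 Wi / √F80
W_Bond = W / EF = 5.772 / 1.1 = 5.2473 kWh/t
1/√P80 = 1/√F80 + W_Bond/(10·Wi)
  = 5.2473/(10·9.9) + 1/√5816 = 0.053003 + 0.013113 = 0.066115
P80 = (1/0.066115)² = 15.1251² = 228.77 µm

P80 = 228.8 µm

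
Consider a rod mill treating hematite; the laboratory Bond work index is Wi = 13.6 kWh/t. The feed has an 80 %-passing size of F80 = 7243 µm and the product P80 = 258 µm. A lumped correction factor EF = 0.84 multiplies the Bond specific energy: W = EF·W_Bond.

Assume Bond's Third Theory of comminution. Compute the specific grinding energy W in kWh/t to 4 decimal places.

W = 5.7699 kWh/t

Bond: W = 10·Wi·(1/√P80 − 1/√F80)
1/√258 = 0.062257;  1/√7243 = 0.011750
W = 10·13.6·(0.062257 − 0.011750) = 6.8690 kWh/t
Apply correction: 6.8690 × 0.84 = 5.7699 kWh/t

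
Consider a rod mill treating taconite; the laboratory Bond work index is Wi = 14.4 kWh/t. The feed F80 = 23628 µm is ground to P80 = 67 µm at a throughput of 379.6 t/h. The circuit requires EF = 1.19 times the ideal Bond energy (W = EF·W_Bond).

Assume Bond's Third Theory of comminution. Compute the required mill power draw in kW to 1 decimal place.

W = 10 Wi (P80^-0.5 − F80^-0.5)
W = 10·14.4·(1/√67 − 1/√23628) = 10·14.4·(0.115664) = 16.6556 kWh/t
W_actual = 1.19 × 16.6556 = 19.8202 kWh/t
P = W·T = 19.8202·379.6 = 7523.7 kW

P = 7523.7 kW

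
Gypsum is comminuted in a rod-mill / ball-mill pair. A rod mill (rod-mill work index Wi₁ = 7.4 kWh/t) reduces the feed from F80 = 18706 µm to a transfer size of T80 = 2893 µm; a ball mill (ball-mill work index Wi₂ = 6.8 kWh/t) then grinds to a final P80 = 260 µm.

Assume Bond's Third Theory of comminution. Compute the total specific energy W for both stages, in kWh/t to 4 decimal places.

W = 3.7877 kWh/t

W_Bond = 10·Wi·(1/√P₈₀ − 1/√F₈₀)
Stage 1 (18706→2893 µm, Wi₁=7.4): W₁ = 10·7.4·(0.018592 − 0.007312) = 0.8348 kWh/t
Stage 2 (2893→260 µm, Wi₂=6.8): W₂ = 10·6.8·(0.062017 − 0.018592) = 2.9529 kWh/t
W = W₁ + W₂ = 0.8348 + 2.9529 = 3.7877 kWh/t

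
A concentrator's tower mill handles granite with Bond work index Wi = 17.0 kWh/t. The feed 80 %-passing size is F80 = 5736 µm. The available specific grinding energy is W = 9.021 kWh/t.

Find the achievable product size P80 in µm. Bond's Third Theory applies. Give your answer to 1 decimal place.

P80 = 227.7 µm

W = 10 Wi (P80^-0.5 − F80^-0.5)
⇒ 1/√P80 = W/(10 Wi) + 1/√F80
  = 9.0210/(10·17.0) + 1/√5736 = 0.053065 + 0.013204 = 0.066268
P80 = (1/0.066268)² = 15.0901² = 227.71 µm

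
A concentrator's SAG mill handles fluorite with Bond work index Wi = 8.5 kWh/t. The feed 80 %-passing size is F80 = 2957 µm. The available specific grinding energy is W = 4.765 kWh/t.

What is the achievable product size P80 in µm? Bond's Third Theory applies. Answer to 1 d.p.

W = 10·Wi·[P80^(−½) − F80^(−½)]
P80^-0.5 = F80^-0.5 + W/(10 Wi)
  = 4.7650/(10·8.5) + 1/√2957 = 0.056059 + 0.018390 = 0.074449
P80 = (1/0.074449)² = 13.4321² = 180.42 µm

P80 = 180.4 µm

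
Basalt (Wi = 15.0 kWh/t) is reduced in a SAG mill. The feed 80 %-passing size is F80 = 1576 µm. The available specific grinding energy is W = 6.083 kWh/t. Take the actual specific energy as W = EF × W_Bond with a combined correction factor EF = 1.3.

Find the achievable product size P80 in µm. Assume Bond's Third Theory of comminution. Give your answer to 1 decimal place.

P80 = 314.5 µm

W_Bond = 10·Wi·(1/√P₈₀ − 1/√F₈₀)
W_Bond = W / EF = 6.083 / 1.3 = 4.6792 kWh/t
⇒ 1/√P80 = W_Bond/(10 Wi) + 1/√F80
  = 4.6792/(10·15.0) + 1/√1576 = 0.031195 + 0.025190 = 0.056385
P80 = (1/0.056385)² = 17.7354² = 314.54 µm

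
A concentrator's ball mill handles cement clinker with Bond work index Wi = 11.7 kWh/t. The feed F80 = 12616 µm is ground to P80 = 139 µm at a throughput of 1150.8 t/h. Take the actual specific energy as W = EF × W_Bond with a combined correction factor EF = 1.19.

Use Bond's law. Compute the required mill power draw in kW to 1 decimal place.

W = 10·Wi·[P80^(−½) − F80^(−½)]
W = 10·11.7·(1/√139 − 1/√12616) = 10·11.7·(0.075916) = 8.8822 kWh/t
With EF = 1.19: W = 8.8822·1.19 = 10.5698 kWh/t
Mill draw = 10.5698 × 1150.8 = 12163.7 kW

P = 12163.7 kW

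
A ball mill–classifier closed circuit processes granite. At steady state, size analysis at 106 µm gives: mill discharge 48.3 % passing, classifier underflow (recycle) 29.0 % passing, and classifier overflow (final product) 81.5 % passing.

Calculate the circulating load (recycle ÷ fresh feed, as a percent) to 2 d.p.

Classifier node, passing 106 µm:
(1+r)d = ru + o → r = (o−d)/(d−u)
r = (81.5 − 48.3)/(48.3 − 29.0) = 33.2/19.3 = 1.7202
CL = 100·r = 172.02 %

CL = 172.02 %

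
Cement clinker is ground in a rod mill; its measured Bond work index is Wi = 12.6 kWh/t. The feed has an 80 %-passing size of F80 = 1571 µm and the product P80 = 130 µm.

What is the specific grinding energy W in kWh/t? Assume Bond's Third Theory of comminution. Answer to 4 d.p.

W = 7.8720 kWh/t

W = 10·Wi·(P80^(-½) − F80^(-½))
1/√130 = 0.087706;  1/√1571 = 0.025230
W = 10·12.6·(0.087706 − 0.025230) = 7.8720 kWh/t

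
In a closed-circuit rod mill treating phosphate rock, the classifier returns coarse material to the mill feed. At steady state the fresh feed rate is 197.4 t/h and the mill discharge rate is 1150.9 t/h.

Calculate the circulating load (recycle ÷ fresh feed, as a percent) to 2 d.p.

CL = 483.03 %

Steady state: M = F + R.
R = M − F = 1150.9 − 197.4 = 953.5 t/h
CL = 100·R/F = 100·953.5/197.4 = 483.03 %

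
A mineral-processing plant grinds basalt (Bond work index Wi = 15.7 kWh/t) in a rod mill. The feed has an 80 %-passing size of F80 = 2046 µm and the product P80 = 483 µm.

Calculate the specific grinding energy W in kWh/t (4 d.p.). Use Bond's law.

W = 10 Wi (P80^-0.5 − F80^-0.5)
1/√483 = 0.045502;  1/√2046 = 0.022108
W = 10·15.7·(0.045502 − 0.022108) = 3.6728 kWh/t

W = 3.6728 kWh/t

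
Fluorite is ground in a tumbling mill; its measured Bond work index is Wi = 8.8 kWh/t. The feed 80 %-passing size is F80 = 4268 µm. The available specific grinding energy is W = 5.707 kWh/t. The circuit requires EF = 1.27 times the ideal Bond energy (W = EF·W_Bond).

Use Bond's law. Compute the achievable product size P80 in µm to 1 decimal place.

W = 10 Wi (P80^-0.5 − F80^-0.5)
W_Bond = W / EF = 5.707 / 1.27 = 4.4937 kWh/t
1/√P80 = 1/√F80 + W_Bond/(10·Wi)
  = 4.4937/(10·8.8) + 1/√4268 = 0.051065 + 0.015307 = 0.066372
P80 = (1/0.066372)² = 15.0667² = 227.00 µm

P80 = 227.0 µm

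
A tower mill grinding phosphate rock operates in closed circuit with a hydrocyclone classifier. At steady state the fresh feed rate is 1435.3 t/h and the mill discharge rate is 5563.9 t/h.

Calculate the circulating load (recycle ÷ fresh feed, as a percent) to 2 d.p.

CL = 287.65 %

M = F + R at steady state, so:
R = M − F = 5563.9 − 1435.3 = 4128.6 t/h
CL = 100·R/F = 100·4128.6/1435.3 = 287.65 %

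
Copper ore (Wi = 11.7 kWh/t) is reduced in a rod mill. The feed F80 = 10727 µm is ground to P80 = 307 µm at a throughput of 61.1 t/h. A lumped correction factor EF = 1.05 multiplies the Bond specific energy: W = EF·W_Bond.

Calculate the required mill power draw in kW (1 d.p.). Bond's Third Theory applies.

P = 355.9 kW

W = 10·Wi·[P80^(−½) − F80^(−½)]
W = 10·11.7·(1/√307 − 1/√10727) = 10·11.7·(0.047418) = 5.5479 kWh/t
Corrected W = EF·W_Bond = 1.05·5.5479 = 5.8253 kWh/t
P_mill = W·ṁ = 5.8253·61.1 = 355.9 kW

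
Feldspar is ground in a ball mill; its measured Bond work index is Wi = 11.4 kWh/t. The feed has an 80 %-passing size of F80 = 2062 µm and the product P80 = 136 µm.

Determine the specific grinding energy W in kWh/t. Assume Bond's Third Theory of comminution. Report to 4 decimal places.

W = 10 Wi (P80^-0.5 − F80^-0.5)
1/√136 = 0.085749;  1/√2062 = 0.022022
W = 10·11.4·(0.085749 − 0.022022) = 7.2649 kWh/t

W = 7.2649 kWh/t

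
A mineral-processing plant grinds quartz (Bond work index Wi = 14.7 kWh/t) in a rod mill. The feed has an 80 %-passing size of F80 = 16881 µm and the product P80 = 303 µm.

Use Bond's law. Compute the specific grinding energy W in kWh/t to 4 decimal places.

W = 7.3135 kWh/t

W = 10 Wi (P80^-0.5 − F80^-0.5)
1/√303 = 0.057448;  1/√16881 = 0.007697
W = 10·14.7·(0.057448 − 0.007697) = 7.3135 kWh/t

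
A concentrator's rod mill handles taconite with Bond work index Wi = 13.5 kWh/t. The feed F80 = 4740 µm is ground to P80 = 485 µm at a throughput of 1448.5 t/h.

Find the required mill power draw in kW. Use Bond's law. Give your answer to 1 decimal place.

P = 6039.1 kW

Bond: W = 10·Wi·(1/√P80 − 1/√F80)
W = 10·13.5·(1/√485 − 1/√4740) = 10·13.5·(0.030883) = 4.1692 kWh/t
Mill draw = 4.1692 × 1448.5 = 6039.1 kW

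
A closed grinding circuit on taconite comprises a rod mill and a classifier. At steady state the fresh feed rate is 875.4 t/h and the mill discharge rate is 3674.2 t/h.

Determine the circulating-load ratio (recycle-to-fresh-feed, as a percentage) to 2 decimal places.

CL = 319.72 %

Steady state: M = F + R.
R = M − F = 3674.2 − 875.4 = 2798.8 t/h
CL = 100·R/F = 100·2798.8/875.4 = 319.72 %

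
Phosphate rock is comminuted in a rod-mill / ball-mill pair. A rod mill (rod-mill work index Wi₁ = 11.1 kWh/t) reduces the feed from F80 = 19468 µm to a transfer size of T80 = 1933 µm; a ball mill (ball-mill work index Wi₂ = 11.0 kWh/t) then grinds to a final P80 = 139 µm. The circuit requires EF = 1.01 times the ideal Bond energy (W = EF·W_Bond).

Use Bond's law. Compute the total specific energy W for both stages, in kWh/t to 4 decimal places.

W = 10 Wi / √P80 − 10 Wi / √F80
Stage 1 (19468→1933 µm, Wi₁=11.1): W₁ = 10·11.1·(0.022745 − 0.007167) = 1.7291 kWh/t
Stage 2 (1933→139 µm, Wi₂=11.0): W₂ = 10·11.0·(0.084819 − 0.022745) = 6.8281 kWh/t
W = W₁ + W₂ = 1.7291 + 6.8281 = 8.5573 kWh/t
Apply correction: 8.5573 × 1.01 = 8.6429 kWh/t

W = 8.6429 kWh/t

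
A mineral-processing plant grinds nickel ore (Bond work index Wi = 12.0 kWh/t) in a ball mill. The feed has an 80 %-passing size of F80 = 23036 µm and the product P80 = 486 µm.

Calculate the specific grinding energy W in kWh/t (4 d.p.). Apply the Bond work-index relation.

W = 10 Wi / √P80 − 10 Wi / √F80
1/√486 = 0.045361;  1/√23036 = 0.006589
W = 10·12.0·(0.045361 − 0.006589) = 4.6527 kWh/t

W = 4.6527 kWh/t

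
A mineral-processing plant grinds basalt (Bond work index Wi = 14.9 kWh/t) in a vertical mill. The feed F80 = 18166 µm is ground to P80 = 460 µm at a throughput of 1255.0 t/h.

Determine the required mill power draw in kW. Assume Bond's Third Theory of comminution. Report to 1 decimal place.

P = 7331.3 kW

W = 10·Wi·[P80^(−½) − F80^(−½)]
W = 10·14.9·(1/√460 − 1/√18166) = 10·14.9·(0.039206) = 5.8417 kWh/t
Power = W × throughput = 5.8417 kWh/t × 1255.0 t/h = 7331.3 kW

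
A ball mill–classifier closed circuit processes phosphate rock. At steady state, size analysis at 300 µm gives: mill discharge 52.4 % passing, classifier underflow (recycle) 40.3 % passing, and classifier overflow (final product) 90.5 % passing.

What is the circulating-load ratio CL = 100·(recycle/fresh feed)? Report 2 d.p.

CL = 314.88 %

Classifier node, passing 300 µm:
(1+r)d = ru + o → r = (o−d)/(d−u)
r = (90.5 − 52.4)/(52.4 − 40.3) = 38.1/12.1 = 3.1488
CL = 100·r = 314.88 %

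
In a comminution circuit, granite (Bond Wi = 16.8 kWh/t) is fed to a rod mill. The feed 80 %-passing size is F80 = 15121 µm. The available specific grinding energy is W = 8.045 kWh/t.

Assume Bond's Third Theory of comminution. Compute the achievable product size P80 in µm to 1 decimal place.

P80 = 318.7 µm

W = 10 Wi / √P80 − 10 Wi / √F80
⇒ 1/√P80 = W/(10 Wi) + 1/√F80
  = 8.0450/(10·16.8) + 1/√15121 = 0.047887 + 0.008132 = 0.056019
P80 = (1/0.056019)² = 17.8510² = 318.66 µm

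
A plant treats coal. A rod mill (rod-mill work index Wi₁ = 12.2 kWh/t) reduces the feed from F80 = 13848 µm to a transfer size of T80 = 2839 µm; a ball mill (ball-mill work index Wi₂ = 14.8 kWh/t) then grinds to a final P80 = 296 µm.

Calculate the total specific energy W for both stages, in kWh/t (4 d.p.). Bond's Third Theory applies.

W = 10·Wi·[P80^(−½) − F80^(−½)]
Stage 1 (13848→2839 µm, Wi₁=12.2): W₁ = 10·12.2·(0.018768 − 0.008498) = 1.2530 kWh/t
Stage 2 (2839→296 µm, Wi₂=14.8): W₂ = 10·14.8·(0.058124 − 0.018768) = 5.8247 kWh/t
W = W₁ + W₂ = 1.2530 + 5.8247 = 7.0776 kWh/t

W = 7.0776 kWh/t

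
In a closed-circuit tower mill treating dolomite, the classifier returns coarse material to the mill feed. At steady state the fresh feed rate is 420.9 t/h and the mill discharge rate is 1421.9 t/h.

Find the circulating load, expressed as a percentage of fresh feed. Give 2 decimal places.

Mill node: discharge = fresh + recycle.
R = M − F = 1421.9 − 420.9 = 1001.0 t/h
CL = 100·R/F = 100·1001.0/420.9 = 237.82 %

CL = 237.82 %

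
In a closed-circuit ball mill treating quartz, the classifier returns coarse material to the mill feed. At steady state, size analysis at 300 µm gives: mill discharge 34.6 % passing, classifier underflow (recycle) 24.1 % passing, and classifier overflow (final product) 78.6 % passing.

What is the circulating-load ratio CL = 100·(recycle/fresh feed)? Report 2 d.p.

CL = 419.05 %

Let r = R/F. Size balance at 300 µm:
(1+r)·d = r·u + o ⇒ r = (o−d)/(d−u)
r = (78.6 − 34.6)/(34.6 − 24.1) = 44.0/10.5 = 4.1905
CL = 100·r = 419.05 %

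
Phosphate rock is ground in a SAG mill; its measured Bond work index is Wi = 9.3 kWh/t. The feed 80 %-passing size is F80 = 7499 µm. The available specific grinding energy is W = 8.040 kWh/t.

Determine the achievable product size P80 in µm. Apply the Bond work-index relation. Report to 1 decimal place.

W = 10 Wi (P80^-0.5 − F80^-0.5)
⇒ 1/√P80 = W/(10 Wi) + 1/√F80
  = 8.0400/(10·9.3) + 1/√7499 = 0.086452 + 0.011548 = 0.097999
P80 = (1/0.097999)² = 10.2041² = 104.12 µm

P80 = 104.1 µm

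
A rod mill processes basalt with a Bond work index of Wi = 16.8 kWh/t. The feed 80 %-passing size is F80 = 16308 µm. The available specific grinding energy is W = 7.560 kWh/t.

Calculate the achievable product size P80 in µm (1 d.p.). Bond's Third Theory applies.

W_Bond = 10·Wi·(1/√P₈₀ − 1/√F₈₀)
P80^(−½) = W/(10 Wi) + F80^(−½)
  = 7.5600/(10·16.8) + 1/√16308 = 0.045000 + 0.007831 = 0.052831
P80 = (1/0.052831)² = 18.9284² = 358.28 µm

P80 = 358.3 µm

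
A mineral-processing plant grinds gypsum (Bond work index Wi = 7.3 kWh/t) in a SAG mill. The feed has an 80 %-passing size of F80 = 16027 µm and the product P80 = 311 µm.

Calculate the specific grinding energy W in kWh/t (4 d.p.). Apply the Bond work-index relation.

Bond:  W = 10 Wi (1/√P − 1/√F)
1/√311 = 0.056705;  1/√16027 = 0.007899
W = 10·7.3·(0.056705 − 0.007899) = 3.5628 kWh/t

W = 3.5628 kWh/t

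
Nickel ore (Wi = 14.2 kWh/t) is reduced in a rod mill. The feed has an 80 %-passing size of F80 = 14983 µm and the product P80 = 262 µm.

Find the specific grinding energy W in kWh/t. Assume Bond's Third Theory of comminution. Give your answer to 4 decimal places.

W = 10·Wi·[P80^(−½) − F80^(−½)]
1/√262 = 0.061780;  1/√14983 = 0.008170
W = 10·14.2·(0.061780 − 0.008170) = 7.6127 kWh/t

W = 7.6127 kWh/t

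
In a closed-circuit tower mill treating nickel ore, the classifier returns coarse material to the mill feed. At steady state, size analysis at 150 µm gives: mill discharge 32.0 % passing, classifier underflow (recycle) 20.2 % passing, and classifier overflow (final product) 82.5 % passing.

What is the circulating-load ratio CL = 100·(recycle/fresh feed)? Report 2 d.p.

Classifier node, passing 150 µm:
r = (o − d)/(d − u)
r = (82.5 − 32.0)/(32.0 − 20.2) = 50.5/11.8 = 4.2797
CL = 100·r = 427.97 %

CL = 427.97 %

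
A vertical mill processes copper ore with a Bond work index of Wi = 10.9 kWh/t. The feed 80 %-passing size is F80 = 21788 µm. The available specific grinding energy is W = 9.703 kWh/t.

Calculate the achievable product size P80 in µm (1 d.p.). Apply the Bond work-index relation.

P80 = 109.0 µm

Bond: W = 10·Wi·(1/√P80 − 1/√F80)
P80^(−½) = W/(10 Wi) + F80^(−½)
  = 9.7030/(10·10.9) + 1/√21788 = 0.089018 + 0.006775 = 0.095793
P80 = (1/0.095793)² = 10.4392² = 108.98 µm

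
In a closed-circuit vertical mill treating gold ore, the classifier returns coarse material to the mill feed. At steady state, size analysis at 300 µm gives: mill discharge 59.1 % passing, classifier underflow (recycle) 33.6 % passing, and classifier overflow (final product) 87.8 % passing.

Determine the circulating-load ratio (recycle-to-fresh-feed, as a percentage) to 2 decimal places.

Two-product formula at 300 µm:
r = (o − d)/(d − u)
r = (87.8 − 59.1)/(59.1 − 33.6) = 28.7/25.5 = 1.1255
CL = 100·r = 112.55 %

CL = 112.55 %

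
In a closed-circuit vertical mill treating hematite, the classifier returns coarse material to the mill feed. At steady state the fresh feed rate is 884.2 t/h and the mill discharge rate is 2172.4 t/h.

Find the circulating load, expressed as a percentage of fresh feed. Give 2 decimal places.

CL = 145.69 %

Steady state: M = F + R.
R = M − F = 2172.4 − 884.2 = 1288.2 t/h
CL = 100·R/F = 100·1288.2/884.2 = 145.69 %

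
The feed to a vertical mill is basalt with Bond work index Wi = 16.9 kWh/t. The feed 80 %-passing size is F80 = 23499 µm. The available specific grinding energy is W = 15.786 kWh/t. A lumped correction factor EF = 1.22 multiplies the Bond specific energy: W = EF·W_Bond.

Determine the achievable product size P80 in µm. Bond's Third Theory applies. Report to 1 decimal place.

P80 = 144.9 µm

W = 10 Wi (P80^-0.5 − F80^-0.5)
W_Bond = W / EF = 15.786 / 1.22 = 12.9393 kWh/t
P80^-0.5 = F80^-0.5 + W_Bond/(10 Wi)
  = 12.9393/(10·16.9) + 1/√23499 = 0.076564 + 0.006523 = 0.083088
P80 = (1/0.083088)² = 12.0355² = 144.85 µm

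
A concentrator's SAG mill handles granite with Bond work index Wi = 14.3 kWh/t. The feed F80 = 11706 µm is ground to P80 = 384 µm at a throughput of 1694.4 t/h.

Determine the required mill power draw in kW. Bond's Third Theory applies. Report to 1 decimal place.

P = 10125.3 kW

W = 10·Wi·(P80^(-½) − F80^(-½))
W = 10·14.3·(1/√384 − 1/√11706) = 10·14.3·(0.041788) = 5.9757 kWh/t
P_mill = W·ṁ = 5.9757·1694.4 = 10125.3 kW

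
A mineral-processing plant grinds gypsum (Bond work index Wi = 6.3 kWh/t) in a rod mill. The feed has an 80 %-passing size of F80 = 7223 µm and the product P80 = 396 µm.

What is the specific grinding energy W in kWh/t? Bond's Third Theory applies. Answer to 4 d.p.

W = 10 Wi (1/√P80 − 1/√F80)  [Bond]
1/√396 = 0.050252;  1/√7223 = 0.011766
W = 10·6.3·(0.050252 − 0.011766) = 2.4246 kWh/t

W = 2.4246 kWh/t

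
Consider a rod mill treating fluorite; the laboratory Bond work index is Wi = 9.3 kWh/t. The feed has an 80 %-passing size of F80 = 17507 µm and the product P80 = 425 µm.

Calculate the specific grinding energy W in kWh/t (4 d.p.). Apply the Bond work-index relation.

W = 10 Wi / √P80 − 10 Wi / √F80
1/√425 = 0.048507;  1/√17507 = 0.007558
W = 10·9.3·(0.048507 − 0.007558) = 3.8083 kWh/t

W = 3.8083 kWh/t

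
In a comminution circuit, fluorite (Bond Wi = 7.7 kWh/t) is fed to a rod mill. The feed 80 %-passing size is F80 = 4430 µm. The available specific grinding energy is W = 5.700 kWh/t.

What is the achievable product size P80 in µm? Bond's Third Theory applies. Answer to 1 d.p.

P80 = 126.1 µm

W = 10·Wi·(P80^(-½) − F80^(-½))
P80^(−½) = W/(10 Wi) + F80^(−½)
  = 5.7000/(10·7.7) + 1/√4430 = 0.074026 + 0.015024 = 0.089050
P80 = (1/0.089050)² = 11.2296² = 126.10 µm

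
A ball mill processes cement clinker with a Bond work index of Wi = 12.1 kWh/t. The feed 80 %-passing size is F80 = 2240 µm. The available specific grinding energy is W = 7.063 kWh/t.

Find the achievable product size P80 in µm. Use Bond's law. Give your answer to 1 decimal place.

P80 = 158.2 µm

Bond:  W = 10 Wi (1/√P − 1/√F)
P80^-0.5 = F80^-0.5 + W/(10 Wi)
  = 7.0630/(10·12.1) + 1/√2240 = 0.058372 + 0.021129 = 0.079501
P80 = (1/0.079501)² = 12.5785² = 158.22 µm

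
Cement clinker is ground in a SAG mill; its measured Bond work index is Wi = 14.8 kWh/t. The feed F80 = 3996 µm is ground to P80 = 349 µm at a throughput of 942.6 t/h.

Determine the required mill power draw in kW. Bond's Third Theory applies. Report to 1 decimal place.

P = 5260.7 kW

W = 10 Wi (1/√P80 − 1/√F80)  [Bond]
W = 10·14.8·(1/√349 − 1/√3996) = 10·14.8·(0.037709) = 5.5810 kWh/t
Mill draw = 5.5810 × 942.6 = 5260.7 kW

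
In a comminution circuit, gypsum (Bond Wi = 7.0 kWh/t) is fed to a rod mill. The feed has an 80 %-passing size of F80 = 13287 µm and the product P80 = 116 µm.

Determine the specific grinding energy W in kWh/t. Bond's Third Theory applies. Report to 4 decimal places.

W = 5.8921 kWh/t

W_Bond = 10·Wi·(1/√P₈₀ − 1/√F₈₀)
1/√116 = 0.092848;  1/√13287 = 0.008675
W = 10·7.0·(0.092848 − 0.008675) = 5.8921 kWh/t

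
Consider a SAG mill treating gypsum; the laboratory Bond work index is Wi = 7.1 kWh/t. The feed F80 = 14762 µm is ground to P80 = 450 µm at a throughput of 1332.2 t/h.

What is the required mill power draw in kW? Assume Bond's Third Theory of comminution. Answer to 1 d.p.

P = 3680.3 kW

W = 10·Wi·(P80^(-½) − F80^(-½))
W = 10·7.1·(1/√450 − 1/√14762) = 10·7.1·(0.038910) = 2.7626 kWh/t
Mill draw = 2.7626 × 1332.2 = 3680.3 kW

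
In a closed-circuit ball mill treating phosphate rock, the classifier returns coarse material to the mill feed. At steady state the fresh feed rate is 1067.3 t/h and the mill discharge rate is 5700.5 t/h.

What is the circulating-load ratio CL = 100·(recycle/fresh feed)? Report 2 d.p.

CL = 434.10 %

Mill node: discharge = fresh + recycle.
R = M − F = 5700.5 − 1067.3 = 4633.2 t/h
CL = 100·R/F = 100·4633.2/1067.3 = 434.10 %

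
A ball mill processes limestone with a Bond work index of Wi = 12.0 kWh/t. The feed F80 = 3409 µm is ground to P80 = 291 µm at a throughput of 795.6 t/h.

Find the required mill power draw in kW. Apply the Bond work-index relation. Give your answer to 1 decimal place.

W = 10 Wi / √P80 − 10 Wi / √F80
W = 10·12.0·(1/√291 − 1/√3409) = 10·12.0·(0.041494) = 4.9793 kWh/t
Mill draw = 4.9793 × 795.6 = 3961.5 kW

P = 3961.5 kW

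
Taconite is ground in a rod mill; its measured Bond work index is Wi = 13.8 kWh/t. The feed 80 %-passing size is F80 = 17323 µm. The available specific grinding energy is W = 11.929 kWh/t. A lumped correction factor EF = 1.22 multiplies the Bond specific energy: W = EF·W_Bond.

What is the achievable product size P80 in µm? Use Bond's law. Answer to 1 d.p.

W = 10 Wi (P80^-0.5 − F80^-0.5)
W_Bond = W / EF = 11.929 / 1.22 = 9.7779 kWh/t
P80^-0.5 = F80^-0.5 + W_Bond/(10 Wi)
  = 9.7779/(10·13.8) + 1/√17323 = 0.070854 + 0.007598 = 0.078452
P80 = (1/0.078452)² = 12.7467² = 162.48 µm

P80 = 162.5 µm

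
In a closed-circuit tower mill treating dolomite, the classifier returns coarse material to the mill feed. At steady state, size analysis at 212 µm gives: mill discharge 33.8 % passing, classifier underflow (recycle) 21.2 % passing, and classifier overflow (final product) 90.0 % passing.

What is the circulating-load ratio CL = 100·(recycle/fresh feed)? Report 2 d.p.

CL = 446.03 %

Two-product formula at 212 µm:
d + r·d = r·u + o → r(d−u) = o−d
r = (90.0 − 33.8)/(33.8 − 21.2) = 56.2/12.6 = 4.4603
CL = 100·r = 446.03 %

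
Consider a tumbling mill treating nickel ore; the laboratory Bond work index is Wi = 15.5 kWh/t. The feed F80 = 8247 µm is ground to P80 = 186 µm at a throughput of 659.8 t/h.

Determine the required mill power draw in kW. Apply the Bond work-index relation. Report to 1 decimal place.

P = 6372.6 kW

W = 10 Wi / √P80 − 10 Wi / √F80
W = 10·15.5·(1/√186 − 1/√8247) = 10·15.5·(0.062312) = 9.6583 kWh/t
Mill draw = 9.6583 × 659.8 = 6372.6 kW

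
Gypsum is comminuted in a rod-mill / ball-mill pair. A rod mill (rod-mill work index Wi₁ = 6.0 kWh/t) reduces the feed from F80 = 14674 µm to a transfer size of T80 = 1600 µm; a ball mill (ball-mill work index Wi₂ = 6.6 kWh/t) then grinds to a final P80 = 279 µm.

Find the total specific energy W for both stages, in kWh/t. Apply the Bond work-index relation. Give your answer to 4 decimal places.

W_Bond = 10·Wi·(1/√P₈₀ − 1/√F₈₀)
Stage 1 (14674→1600 µm, Wi₁=6.0): W₁ = 10·6.0·(0.025000 − 0.008255) = 1.0047 kWh/t
Stage 2 (1600→279 µm, Wi₂=6.6): W₂ = 10·6.6·(0.059868 − 0.025000) = 2.3013 kWh/t
W = W₁ + W₂ = 1.0047 + 2.3013 = 3.3060 kWh/t

W = 3.3060 kWh/t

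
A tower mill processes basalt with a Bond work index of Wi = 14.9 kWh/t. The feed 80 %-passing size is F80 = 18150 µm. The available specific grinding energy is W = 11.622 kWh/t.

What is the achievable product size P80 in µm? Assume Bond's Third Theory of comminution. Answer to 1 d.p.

W = 10·Wi·[P80^(−½) − F80^(−½)]
1/√P80 = 1/√F80 + W/(10·Wi)
  = 11.6220/(10·14.9) + 1/√18150 = 0.078000 + 0.007423 = 0.085423
P80 = (1/0.085423)² = 11.7065² = 137.04 µm

P80 = 137.0 µm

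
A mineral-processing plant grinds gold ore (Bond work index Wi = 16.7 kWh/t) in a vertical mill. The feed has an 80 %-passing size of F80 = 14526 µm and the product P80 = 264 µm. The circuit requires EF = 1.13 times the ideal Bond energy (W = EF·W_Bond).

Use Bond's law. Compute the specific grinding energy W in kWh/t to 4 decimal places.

W = 10·Wi·[P80^(−½) − F80^(−½)]
1/√264 = 0.061546;  1/√14526 = 0.008297
W = 10·16.7·(0.061546 − 0.008297) = 8.8925 kWh/t
With EF = 1.13: W = 8.8925·1.13 = 10.0485 kWh/t

W = 10.0485 kWh/t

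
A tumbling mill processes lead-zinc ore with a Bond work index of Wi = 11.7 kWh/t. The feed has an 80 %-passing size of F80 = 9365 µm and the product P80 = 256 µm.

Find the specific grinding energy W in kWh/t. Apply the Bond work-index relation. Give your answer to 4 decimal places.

W = 6.1035 kWh/t

W = 10 Wi (1/√P80 − 1/√F80)  [Bond]
1/√256 = 0.062500;  1/√9365 = 0.010333
W = 10·11.7·(0.062500 − 0.010333) = 6.1035 kWh/t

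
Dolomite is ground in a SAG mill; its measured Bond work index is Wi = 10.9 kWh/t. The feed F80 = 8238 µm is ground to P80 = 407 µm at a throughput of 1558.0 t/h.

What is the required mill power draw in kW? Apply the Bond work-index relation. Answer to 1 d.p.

P = 6546.7 kW

W = 10·Wi·[P80^(−½) − F80^(−½)]
W = 10·10.9·(1/√407 − 1/√8238) = 10·10.9·(0.038551) = 4.2020 kWh/t
Mill draw = 4.2020 × 1558.0 = 6546.7 kW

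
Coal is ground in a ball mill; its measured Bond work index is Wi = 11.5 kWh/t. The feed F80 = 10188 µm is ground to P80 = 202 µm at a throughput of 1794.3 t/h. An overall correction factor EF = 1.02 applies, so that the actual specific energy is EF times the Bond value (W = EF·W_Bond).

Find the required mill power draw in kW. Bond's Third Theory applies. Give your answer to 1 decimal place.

W = 10·Wi·[P80^(−½) − F80^(−½)]
W = 10·11.5·(1/√202 − 1/√10188) = 10·11.5·(0.060452) = 6.9520 kWh/t
Apply correction: 6.9520 × 1.02 = 7.0911 kWh/t
Power = W × throughput = 7.0911 kWh/t × 1794.3 t/h = 12723.5 kW

P = 12723.5 kW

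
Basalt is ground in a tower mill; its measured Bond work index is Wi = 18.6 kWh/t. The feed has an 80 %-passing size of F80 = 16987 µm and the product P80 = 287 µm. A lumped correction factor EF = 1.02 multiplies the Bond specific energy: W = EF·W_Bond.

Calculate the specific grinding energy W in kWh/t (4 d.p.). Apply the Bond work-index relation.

Bond:  W = 10 Wi (1/√P − 1/√F)
1/√287 = 0.059028;  1/√16987 = 0.007673
W = 10·18.6·(0.059028 − 0.007673) = 9.5521 kWh/t
W_actual = 1.02 × 9.5521 = 9.7432 kWh/t

W = 9.7432 kWh/t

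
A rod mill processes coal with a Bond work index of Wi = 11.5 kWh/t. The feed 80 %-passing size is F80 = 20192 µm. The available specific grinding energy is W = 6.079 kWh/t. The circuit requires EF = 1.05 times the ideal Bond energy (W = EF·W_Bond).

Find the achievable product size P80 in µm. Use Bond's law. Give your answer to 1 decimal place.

W = 10 Wi (1/√P80 − 1/√F80)  [Bond]
W_Bond = W / EF = 6.079 / 1.05 = 5.7895 kWh/t
P80^-0.5 = F80^-0.5 + W_Bond/(10 Wi)
  = 5.7895/(10·11.5) + 1/√20192 = 0.050344 + 0.007037 = 0.057381
P80 = (1/0.057381)² = 17.4274² = 303.71 µm

P80 = 303.7 µm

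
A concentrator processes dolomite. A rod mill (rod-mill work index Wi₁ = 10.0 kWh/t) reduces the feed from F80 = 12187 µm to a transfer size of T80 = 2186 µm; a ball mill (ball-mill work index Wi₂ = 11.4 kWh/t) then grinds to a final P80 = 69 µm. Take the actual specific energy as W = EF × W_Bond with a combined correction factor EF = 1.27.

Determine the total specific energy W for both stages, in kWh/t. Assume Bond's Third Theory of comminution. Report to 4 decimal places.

W = 15.8988 kWh/t

Bond:  W = 10 Wi (1/√P − 1/√F)
Stage 1 (12187→2186 µm, Wi₁=10.0): W₁ = 10·10.0·(0.021388 − 0.009058) = 1.2330 kWh/t
Stage 2 (2186→69 µm, Wi₂=11.4): W₂ = 10·11.4·(0.120386 − 0.021388) = 11.2857 kWh/t
W = W₁ + W₂ = 1.2330 + 11.2857 = 12.5187 kWh/t
With EF = 1.27: W = 12.5187·1.27 = 15.8988 kWh/t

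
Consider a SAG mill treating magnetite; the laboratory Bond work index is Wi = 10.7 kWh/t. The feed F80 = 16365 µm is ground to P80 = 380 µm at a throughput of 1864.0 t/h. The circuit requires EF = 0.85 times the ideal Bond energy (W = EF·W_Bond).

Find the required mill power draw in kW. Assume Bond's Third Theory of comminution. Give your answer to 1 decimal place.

P = 7371.5 kW

W_Bond = 10·Wi·(1/√P₈₀ − 1/√F₈₀)
W = 10·10.7·(1/√380 − 1/√16365) = 10·10.7·(0.043482) = 4.6526 kWh/t
Apply correction: 4.6526 × 0.85 = 3.9547 kWh/t
Mill draw = 3.9547 × 1864.0 = 7371.5 kW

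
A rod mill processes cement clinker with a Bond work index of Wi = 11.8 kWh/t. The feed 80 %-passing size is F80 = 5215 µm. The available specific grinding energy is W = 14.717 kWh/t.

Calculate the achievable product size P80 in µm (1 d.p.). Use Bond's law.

P80 = 52.1 µm

W = 10 Wi / √P80 − 10 Wi / √F80
P80^(−½) = W/(10 Wi) + F80^(−½)
  = 14.7170/(10·11.8) + 1/√5215 = 0.124720 + 0.013848 = 0.138568
P80 = (1/0.138568)² = 7.2167² = 52.08 µm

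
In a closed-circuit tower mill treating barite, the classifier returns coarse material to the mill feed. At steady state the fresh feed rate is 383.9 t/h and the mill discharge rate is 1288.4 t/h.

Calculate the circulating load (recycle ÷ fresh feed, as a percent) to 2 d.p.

CL = 235.61 %

Mill node: discharge = fresh + recycle.
R = M − F = 1288.4 − 383.9 = 904.5 t/h
CL = 100·R/F = 100·904.5/383.9 = 235.61 %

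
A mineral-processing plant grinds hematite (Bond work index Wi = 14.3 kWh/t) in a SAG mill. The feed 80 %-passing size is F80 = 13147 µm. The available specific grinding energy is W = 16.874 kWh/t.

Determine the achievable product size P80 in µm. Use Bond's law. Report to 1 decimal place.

W = 10·Wi·(P80^(-½) − F80^(-½))
⇒ 1/√P80 = W/(10·Wi) + 1/√F80
  = 16.8740/(10·14.3) + 1/√13147 = 0.118000 + 0.008721 = 0.126721
P80 = (1/0.126721)² = 7.8913² = 62.27 µm

P80 = 62.3 µm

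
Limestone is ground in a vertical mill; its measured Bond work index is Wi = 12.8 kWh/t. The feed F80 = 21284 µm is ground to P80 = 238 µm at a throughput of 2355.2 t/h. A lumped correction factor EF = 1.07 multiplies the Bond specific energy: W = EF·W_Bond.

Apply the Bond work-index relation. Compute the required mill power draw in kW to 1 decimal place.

W = 10 Wi / √P80 − 10 Wi / √F80
W = 10·12.8·(1/√238 − 1/√21284) = 10·12.8·(0.057966) = 7.4196 kWh/t
Corrected W = EF·W_Bond = 1.07·7.4196 = 7.9390 kWh/t
Power = W × throughput = 7.9390 kWh/t × 2355.2 t/h = 18698.0 kW

P = 18698.0 kW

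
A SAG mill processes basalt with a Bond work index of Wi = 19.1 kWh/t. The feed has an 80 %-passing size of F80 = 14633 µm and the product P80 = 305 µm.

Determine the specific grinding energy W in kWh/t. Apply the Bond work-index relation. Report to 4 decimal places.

Bond: W = 10·Wi·(1/√P80 − 1/√F80)
1/√305 = 0.057260;  1/√14633 = 0.008267
W = 10·19.1·(0.057260 − 0.008267) = 9.3577 kWh/t

W = 9.3577 kWh/t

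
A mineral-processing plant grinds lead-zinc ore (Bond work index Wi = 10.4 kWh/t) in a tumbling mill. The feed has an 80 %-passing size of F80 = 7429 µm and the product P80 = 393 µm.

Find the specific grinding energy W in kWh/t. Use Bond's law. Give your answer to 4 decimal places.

W = 4.0395 kWh/t

Bond: W = 10·Wi·(1/√P80 − 1/√F80)
1/√393 = 0.050443;  1/√7429 = 0.011602
W = 10·10.4·(0.050443 − 0.011602) = 4.0395 kWh/t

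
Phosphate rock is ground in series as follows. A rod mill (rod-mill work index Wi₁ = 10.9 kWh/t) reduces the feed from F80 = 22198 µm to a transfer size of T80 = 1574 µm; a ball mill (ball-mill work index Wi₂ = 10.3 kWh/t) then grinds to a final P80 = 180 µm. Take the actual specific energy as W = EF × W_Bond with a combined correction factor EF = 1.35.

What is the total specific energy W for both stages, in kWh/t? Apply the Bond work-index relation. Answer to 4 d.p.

W = 9.5807 kWh/t

W = 10·Wi·(P80^(-½) − F80^(-½))
Stage 1 (22198→1574 µm, Wi₁=10.9): W₁ = 10·10.9·(0.025206 − 0.006712) = 2.0158 kWh/t
Stage 2 (1574→180 µm, Wi₂=10.3): W₂ = 10·10.3·(0.074536 − 0.025206) = 5.0810 kWh/t
W = W₁ + W₂ = 2.0158 + 5.0810 = 7.0968 kWh/t
Apply correction: 7.0968 × 1.35 = 9.5807 kWh/t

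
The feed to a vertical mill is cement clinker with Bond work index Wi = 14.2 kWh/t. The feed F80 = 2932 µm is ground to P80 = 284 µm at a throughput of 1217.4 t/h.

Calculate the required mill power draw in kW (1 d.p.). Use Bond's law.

P = 7065.4 kW

W = 10 Wi (P80^-0.5 − F80^-0.5)
W = 10·14.2·(1/√284 − 1/√2932) = 10·14.2·(0.040871) = 5.8037 kWh/t
Power = W × throughput = 5.8037 kWh/t × 1217.4 t/h = 7065.4 kW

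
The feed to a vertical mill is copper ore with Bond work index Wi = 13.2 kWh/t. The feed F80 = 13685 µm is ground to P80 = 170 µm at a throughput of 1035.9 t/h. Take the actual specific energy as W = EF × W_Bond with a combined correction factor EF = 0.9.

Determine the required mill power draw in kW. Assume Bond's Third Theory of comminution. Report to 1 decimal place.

W = 10 Wi / √P80 − 10 Wi / √F80
W = 10·13.2·(1/√170 − 1/√13685) = 10·13.2·(0.068148) = 8.9956 kWh/t
Apply correction: 8.9956 × 0.9 = 8.0960 kWh/t
Power = W × throughput = 8.0960 kWh/t × 1035.9 t/h = 8386.7 kW

P = 8386.7 kW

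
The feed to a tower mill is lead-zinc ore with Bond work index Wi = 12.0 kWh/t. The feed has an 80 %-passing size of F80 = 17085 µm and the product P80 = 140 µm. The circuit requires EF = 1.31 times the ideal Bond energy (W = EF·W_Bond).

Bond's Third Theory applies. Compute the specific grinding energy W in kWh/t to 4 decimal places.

W = 12.0832 kWh/t

W_Bond = 10·Wi·(1/√P₈₀ − 1/√F₈₀)
1/√140 = 0.084515;  1/√17085 = 0.007651
W = 10·12.0·(0.084515 − 0.007651) = 9.2238 kWh/t
Corrected W = EF·W_Bond = 1.31·9.2238 = 12.0832 kWh/t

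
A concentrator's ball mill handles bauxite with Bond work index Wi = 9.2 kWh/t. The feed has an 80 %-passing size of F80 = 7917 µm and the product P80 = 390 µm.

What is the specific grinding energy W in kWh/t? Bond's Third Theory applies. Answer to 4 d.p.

W = 10 Wi (1/√P80 − 1/√F80)  [Bond]
1/√390 = 0.050637;  1/√7917 = 0.011239
W = 10·9.2·(0.050637 − 0.011239) = 3.6246 kWh/t

W = 3.6246 kWh/t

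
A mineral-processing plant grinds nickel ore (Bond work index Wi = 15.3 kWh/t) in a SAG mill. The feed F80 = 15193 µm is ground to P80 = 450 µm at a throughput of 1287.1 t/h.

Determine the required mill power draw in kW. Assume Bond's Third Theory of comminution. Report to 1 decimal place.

Bond: W = 10·Wi·(1/√P80 − 1/√F80)
W = 10·15.3·(1/√450 − 1/√15193) = 10·15.3·(0.039028) = 5.9712 kWh/t
P_mill = W·ṁ = 5.9712·1287.1 = 7685.5 kW

P = 7685.5 kW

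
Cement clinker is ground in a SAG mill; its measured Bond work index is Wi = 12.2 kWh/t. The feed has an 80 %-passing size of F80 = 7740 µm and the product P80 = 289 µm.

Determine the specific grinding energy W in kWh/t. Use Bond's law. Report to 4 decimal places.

Bond:  W = 10 Wi (1/√P − 1/√F)
1/√289 = 0.058824;  1/√7740 = 0.011367
W = 10·12.2·(0.058824 − 0.011367) = 5.7897 kWh/t

W = 5.7897 kWh/t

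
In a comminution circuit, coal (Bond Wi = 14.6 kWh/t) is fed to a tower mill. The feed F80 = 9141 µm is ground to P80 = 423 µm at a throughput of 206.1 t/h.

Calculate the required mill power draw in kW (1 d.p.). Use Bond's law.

W = 10 Wi / √P80 − 10 Wi / √F80
W = 10·14.6·(1/√423 − 1/√9141) = 10·14.6·(0.038162) = 5.5717 kWh/t
P = W·T = 5.5717·206.1 = 1148.3 kW

P = 1148.3 kW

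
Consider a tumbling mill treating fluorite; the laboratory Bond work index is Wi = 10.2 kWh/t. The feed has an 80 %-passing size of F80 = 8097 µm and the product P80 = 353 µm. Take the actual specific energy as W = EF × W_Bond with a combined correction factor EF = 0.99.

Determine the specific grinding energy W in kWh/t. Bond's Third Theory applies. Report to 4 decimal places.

W = 10 Wi (P80^-0.5 − F80^-0.5)
1/√353 = 0.053225;  1/√8097 = 0.011113
W = 10·10.2·(0.053225 − 0.011113) = 4.2954 kWh/t
With EF = 0.99: W = 4.2954·0.99 = 4.2524 kWh/t

W = 4.2524 kWh/t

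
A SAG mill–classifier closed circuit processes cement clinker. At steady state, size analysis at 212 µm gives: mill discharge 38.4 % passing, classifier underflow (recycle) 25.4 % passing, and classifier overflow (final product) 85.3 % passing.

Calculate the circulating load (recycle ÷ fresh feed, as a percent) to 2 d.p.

CL = 360.77 %

Let r = R/F. Size balance at 212 µm:
r = (o − d)/(d − u)
r = (85.3 − 38.4)/(38.4 − 25.4) = 46.9/13.0 = 3.6077
CL = 100·r = 360.77 %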